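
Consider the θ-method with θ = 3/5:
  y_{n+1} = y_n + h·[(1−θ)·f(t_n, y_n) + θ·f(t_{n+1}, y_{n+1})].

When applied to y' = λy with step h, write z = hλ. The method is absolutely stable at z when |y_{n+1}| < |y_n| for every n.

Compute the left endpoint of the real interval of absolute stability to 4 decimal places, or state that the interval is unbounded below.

On y'=λy, z=hλ:
  y_{n+1} = y_n + z·[2/5·y_n + 3/5·y_{n+1}] ⇒ (1 − 3/5z)y_{n+1} = (1 + 2/5z)y_n
  ⇒ R(z) = (1 + 2/5z)/(1 − 3/5z).

Solve |R(x)|<1 on ℝ⁻.
x=-0.49: |R|=0.6213
x=-2: |R|=0.0909
x=-10: |R|=0.4286
x=-100: |R|=0.6393
θ=3/5≥1/2 ⇒ |1+2/5x|<|1−3/5x| ∀x<0 ⇒ stable on all of ℝ⁻.

unbounded; (−∞, 0).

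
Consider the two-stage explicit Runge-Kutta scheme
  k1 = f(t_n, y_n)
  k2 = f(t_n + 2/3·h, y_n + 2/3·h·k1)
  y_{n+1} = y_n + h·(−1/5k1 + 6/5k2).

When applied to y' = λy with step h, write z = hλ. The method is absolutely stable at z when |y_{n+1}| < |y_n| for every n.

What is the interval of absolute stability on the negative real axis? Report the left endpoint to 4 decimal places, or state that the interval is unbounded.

Set f=λy, z=hλ:
  k1=λy_n ⇒ h·k1=z·y_n;  k2=λ(1+2/3z)y_n ⇒ h·k2=z(1+2/3z)y_n
  y_{n+1}/y_n = 1 − 1/5z + 6/5z(1+2/3z) = 1 + z + 4/5z²
  R(z) = 1 + z + 4/5z².

Need |R(x)|<1, x<0.
x=-0.92: |R|=0.7571
R=1: x+4/5x²=0 ⇒ x=−5/4=-1.2500; min R=1−1/(4·4/5)=0.6875>−1
Confirm numerically:
  x=-0.856: |R|=0.73019 <1
  x=-0.831: |R|=0.72145 <1
  x=-0.520: |R|=0.69632 <1
  x=-1.636: |R|=1.50520 >1
  x=-1.422: |R|=1.19567 >1
  x=-1.285: |R|=1.03598 >1
So |R|<1 on (-1.2500, 0).

(-1.2500, 0).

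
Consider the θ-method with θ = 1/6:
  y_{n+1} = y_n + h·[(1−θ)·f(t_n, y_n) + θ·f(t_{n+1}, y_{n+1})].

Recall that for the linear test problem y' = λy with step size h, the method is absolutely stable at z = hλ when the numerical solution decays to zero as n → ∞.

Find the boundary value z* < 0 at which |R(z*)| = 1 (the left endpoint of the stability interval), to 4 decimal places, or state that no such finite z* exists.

left endpoint -3.0000.

Set f=λy, z=hλ:
  y_{n+1} = y_n + z·[5/6·y_n + 1/6·y_{n+1}] ⇒ (1 − 1/6z)y_{n+1} = (1 + 5/6z)y_n
  ⇒ R(z) = (1 + 5/6z)/(1 − 1/6z).

Boundary: |R(x)|=1, x<0.
x=-1.74: |R|=0.3488
R=−1: 1+5/6x = −1+1/6x ⇒ -2/3x=2 ⇒ x=2/(-2/3)=-3.0000
Confirm numerically:
  x=-2.871: |R|=0.94183 <1
  x=-1.694: |R|=0.32103 <1
  x=-1.681: |R|=0.31311 <1
  x=-1.339: |R|=0.09470 <1
  x=-3.599: |R|=1.24961 >1
  x=-3.134: |R|=1.05868 >1
So |R|<1 on (-3.0000, 0).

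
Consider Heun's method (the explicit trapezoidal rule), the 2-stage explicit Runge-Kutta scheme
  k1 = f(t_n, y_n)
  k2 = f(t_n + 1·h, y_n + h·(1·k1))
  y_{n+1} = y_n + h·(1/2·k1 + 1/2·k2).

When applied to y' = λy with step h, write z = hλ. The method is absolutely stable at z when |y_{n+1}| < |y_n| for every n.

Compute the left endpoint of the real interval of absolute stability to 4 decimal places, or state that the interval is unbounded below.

Set f=λy, z=hλ:
  order 2, 2-stage ⇒ R(z)=1+z+z^2/2
  (e.g. R(-1.13)=0.50845, |R|=0.50845)

Boundary: |R(x)|=1, x<0.
x=-1.13: |R|=0.5085
|R(-2.22)|=1.2442 |R(-2.02)|=1.0202 |R(-0.52)|=0.6152
Bisect:
  x_lo=-2.7104 |R|=1.9627  x_hi=-0.2678 |R|=0.7681
  mid=-1.48910 |R|=0.61961 →hi
  mid=-2.09974 |R|=1.10472 →lo
  mid=-1.79442 |R|=0.81555 →hi
  mid=-1.94708 |R|=0.94848 →hi
  mid=-2.02341 |R|=1.02369 →lo
  mid=-1.98525 |R|=0.98535 →hi
  mid=-2.00433 |R|=1.00434 →lo
  ...
  [-2.00000,-1.99986] ⇒ x*=-2.0000
So |R|<1 on (-2.0000, 0).

z* = -2.0000.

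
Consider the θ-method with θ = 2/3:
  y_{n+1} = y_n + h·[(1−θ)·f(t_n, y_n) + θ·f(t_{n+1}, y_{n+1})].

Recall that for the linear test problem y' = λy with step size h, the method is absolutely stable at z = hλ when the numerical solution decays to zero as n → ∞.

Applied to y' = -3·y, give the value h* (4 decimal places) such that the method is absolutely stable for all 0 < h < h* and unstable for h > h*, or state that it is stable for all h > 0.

With y'=λy (z=hλ):
  y_{n+1} = y_n + z·[1/3·y_n + 2/3·y_{n+1}] ⇒ (1 − 2/3z)y_{n+1} = (1 + 1/3z)y_n
  so R(z) = (1 + 1/3z)/(1 − 2/3z).

Find x<0 with |R(x)|<1.
x=-0.52: |R|=0.6139
x=-2: |R|=0.1429
x=-10: |R|=0.3043
x=-100: |R|=0.4778
θ=2/3≥1/2 ⇒ |1+1/3x|<|1−2/3x| ∀x<0 ⇒ unbounded interval.

unbounded; (−∞, 0). Any h>0 works for λ=-3.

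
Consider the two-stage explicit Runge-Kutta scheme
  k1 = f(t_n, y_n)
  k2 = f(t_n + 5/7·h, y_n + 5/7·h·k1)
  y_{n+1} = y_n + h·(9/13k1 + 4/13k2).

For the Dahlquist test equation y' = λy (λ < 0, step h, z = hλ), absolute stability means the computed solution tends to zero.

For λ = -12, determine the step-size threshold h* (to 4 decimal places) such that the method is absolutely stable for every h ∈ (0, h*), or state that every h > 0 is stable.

(-4.5500,0); λ=-12 ⇒ h* = (91/20)/12 = 0.3792.

With y'=λy (z=hλ):
  k1=λy_n ⇒ h·k1=z·y_n;  k2=λ(1+5/7z)y_n ⇒ h·k2=z(1+5/7z)y_n
  y_{n+1}/y_n = 1 + 9/13z + 4/13z(1+5/7z) = 1 + z + 20/91z²
  Hence R(z) = 1 + z + 20/91z².

Find x<0 with |R(x)|<1.
x=-0.64: |R|=0.4500
R=1: x+20/91x²=0 ⇒ x=−91/20=-4.5500; min R=1−1/(4·20/91)=-0.1375>−1
Confirm numerically:
  x=-3.465: |R|=0.17373 <1
  x=-3.397: |R|=0.13918 <1
  x=-2.892: |R|=0.05383 <1
  x=-2.246: |R|=0.13732 <1
  x=-4.957: |R|=1.44341 >1
  x=-4.950: |R|=1.43516 >1
  x=-4.835: |R|=1.30285 >1
So |R|<1 on (-4.5500, 0).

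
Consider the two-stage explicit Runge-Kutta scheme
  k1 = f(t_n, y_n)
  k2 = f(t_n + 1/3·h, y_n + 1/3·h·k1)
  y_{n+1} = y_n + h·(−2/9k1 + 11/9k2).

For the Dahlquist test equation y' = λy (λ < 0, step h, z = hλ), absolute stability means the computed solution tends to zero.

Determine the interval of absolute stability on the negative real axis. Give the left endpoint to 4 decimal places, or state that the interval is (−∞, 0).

Test eqn y'=λy, z=hλ:
  k1=λy_n ⇒ h·k1=z·y_n;  k2=λ(1+1/3z)y_n ⇒ h·k2=z(1+1/3z)y_n
  y_{n+1}/y_n = 1 − 2/9z + 11/9z(1+1/3z) = 1 + z + 11/27z²
  so R(z) = 1 + z + 11/27z².

Solve |R(x)|<1 on ℝ⁻.
x=-1.12: |R|=0.3911
R=1: x+11/27x²=0 ⇒ x=−27/11=-2.4545; min R=1−1/(4·11/27)=0.3864>−1
Confirm numerically:
  x=-2.283: |R|=0.84044 <1
  x=-1.813: |R|=0.52614 <1
  x=-1.155: |R|=0.38849 <1
  x=-1.137: |R|=0.38968 <1
  x=-2.758: |R|=1.34097 >1
  x=-2.735: |R|=1.31250 >1
  x=-2.560: |R|=1.10999 >1
Interval (-2.4545, 0).

(-2.4545, 0).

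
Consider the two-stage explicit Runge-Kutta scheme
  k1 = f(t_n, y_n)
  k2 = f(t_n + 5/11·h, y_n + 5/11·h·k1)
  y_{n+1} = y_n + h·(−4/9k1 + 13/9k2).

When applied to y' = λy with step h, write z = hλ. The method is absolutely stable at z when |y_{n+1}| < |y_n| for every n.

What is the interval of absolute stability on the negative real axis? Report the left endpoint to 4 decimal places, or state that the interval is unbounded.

Test eqn y'=λy, z=hλ:
  k1=λy_n ⇒ h·k1=z·y_n;  k2=λ(1+5/11z)y_n ⇒ h·k2=z(1+5/11z)y_n
  y_{n+1}/y_n = 1 − 4/9z + 13/9z(1+5/11z) = 1 + z + 65/99z²
  ⇒ R(z) = 1 + z + 65/99z².

Solve |R(x)|<1 on ℝ⁻.
x=-1.14: |R|=0.7133
R=1: x+65/99x²=0 ⇒ x=−99/65=-1.5231; min R=1−1/(4·65/99)=0.6192>−1
Confirm numerically:
  x=-1.223: |R|=0.75904 <1
  x=-1.187: |R|=0.73808 <1
  x=-0.950: |R|=0.64255 <1
  x=-0.750: |R|=0.61932 <1
  x=-1.888: |R|=1.45236 >1
  x=-1.845: |R|=1.38997 >1
  x=-1.585: |R|=1.06444 >1
Stable set (-1.5231, 0).

z∈(-1.5231,0).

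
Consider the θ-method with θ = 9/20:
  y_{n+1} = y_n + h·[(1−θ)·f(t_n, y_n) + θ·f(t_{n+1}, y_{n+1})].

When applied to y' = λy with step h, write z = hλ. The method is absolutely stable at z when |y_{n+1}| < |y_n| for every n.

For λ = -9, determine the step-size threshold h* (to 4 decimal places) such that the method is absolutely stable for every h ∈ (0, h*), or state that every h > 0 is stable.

(-20.0000,0); λ=-9 ⇒ h* = (20)/9 = 2.2222.

Set f=λy, z=hλ:
  y_{n+1} = y_n + z·[11/20·y_n + 9/20·y_{n+1}] ⇒ (1 − 9/20z)y_{n+1} = (1 + 11/20z)y_n
  Hence R(z) = (1 + 11/20z)/(1 − 9/20z).

Boundary: |R(x)|=1, x<0.
x=-1.25: |R|=0.2000
R=−1: 1+11/20x = −1+9/20x ⇒ -1/10x=2 ⇒ x=2/(-1/10)=-20.0000
Confirm numerically:
  x=-17.651: |R|=0.97373 <1
  x=-13.283: |R|=0.90373 <1
  x=-13.066: |R|=0.89921 <1
  x=-9.765: |R|=0.81026 <1
  x=-20.423: |R|=1.00415 >1
  x=-20.205: |R|=1.00203 >1
So |R|<1 on (-20.0000, 0).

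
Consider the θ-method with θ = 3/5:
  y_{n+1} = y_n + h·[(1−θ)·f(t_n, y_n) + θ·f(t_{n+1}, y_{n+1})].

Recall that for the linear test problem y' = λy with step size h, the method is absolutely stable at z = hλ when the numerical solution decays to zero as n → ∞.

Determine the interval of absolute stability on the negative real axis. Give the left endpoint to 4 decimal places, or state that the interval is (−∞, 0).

unbounded; (−∞, 0).

Set f=λy, z=hλ:
  y_{n+1} = y_n + z·[2/5·y_n + 3/5·y_{n+1}] ⇒ (1 − 3/5z)y_{n+1} = (1 + 2/5z)y_n
  so R(z) = (1 + 2/5z)/(1 − 3/5z).

Find x<0 with |R(x)|<1.
x=-1.3: |R|=0.2697
x=-2: |R|=0.0909
x=-10: |R|=0.4286
x=-100: |R|=0.6393
θ=3/5≥1/2 ⇒ |1+2/5x|<|1−3/5x| ∀x<0 ⇒ interval (−∞,0).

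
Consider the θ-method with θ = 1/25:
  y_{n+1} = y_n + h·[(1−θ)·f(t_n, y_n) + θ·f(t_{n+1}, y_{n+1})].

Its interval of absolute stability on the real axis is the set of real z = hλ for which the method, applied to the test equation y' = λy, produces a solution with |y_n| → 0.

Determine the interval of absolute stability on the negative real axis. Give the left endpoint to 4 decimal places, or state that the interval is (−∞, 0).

On y'=λy, z=hλ:
  y_{n+1} = y_n + z·[24/25·y_n + 1/25·y_{n+1}] ⇒ (1 − 1/25z)y_{n+1} = (1 + 24/25z)y_n
  R(z) = (1 + 24/25z)/(1 − 1/25z).

Need |R(x)|<1, x<0.
x=-0.99: |R|=0.0477
R=−1: 1+24/25x = −1+1/25x ⇒ -23/25x=2 ⇒ x=2/(-23/25)=-2.1739
Confirm numerically:
  x=-1.749: |R|=0.63464 <1
  x=-1.692: |R|=0.58474 <1
  x=-1.171: |R|=0.11860 <1
  x=-0.967: |R|=0.06901 <1
  x=-2.642: |R|=1.38948 >1
  x=-2.468: |R|=1.24625 >1
Stable set (-2.1739, 0).

(-2.1739, 0).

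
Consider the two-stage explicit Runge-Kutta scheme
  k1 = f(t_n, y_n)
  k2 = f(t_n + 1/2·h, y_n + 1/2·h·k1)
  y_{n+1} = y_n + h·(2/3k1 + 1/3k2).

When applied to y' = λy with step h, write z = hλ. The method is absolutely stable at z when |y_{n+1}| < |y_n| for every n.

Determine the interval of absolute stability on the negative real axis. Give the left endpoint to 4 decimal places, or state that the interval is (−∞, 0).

Set f=λy, z=hλ:
  k1=λy_n ⇒ h·k1=z·y_n;  k2=λ(1+1/2z)y_n ⇒ h·k2=z(1+1/2z)y_n
  y_{n+1}/y_n = 1 + 2/3z + 1/3z(1+1/2z) = 1 + z + 1/6z²
  Hence R(z) = 1 + z + 1/6z².

Solve |R(x)|<1 on ℝ⁻.
x=-1.54: |R|=0.1447
R=1: x+1/6x²=0 ⇒ x=−6=-6.0000; min R=1−1/(4·1/6)=-0.5000>−1
Confirm numerically:
  x=-5.717: |R|=0.73035 <1
  x=-5.475: |R|=0.52094 <1
  x=-3.791: |R|=0.39572 <1
  x=-6.296: |R|=1.31060 >1
  x=-6.170: |R|=1.17482 >1
  x=-6.067: |R|=1.06775 >1
Interval (-6.0000, 0).

z∈(-6.0000,0).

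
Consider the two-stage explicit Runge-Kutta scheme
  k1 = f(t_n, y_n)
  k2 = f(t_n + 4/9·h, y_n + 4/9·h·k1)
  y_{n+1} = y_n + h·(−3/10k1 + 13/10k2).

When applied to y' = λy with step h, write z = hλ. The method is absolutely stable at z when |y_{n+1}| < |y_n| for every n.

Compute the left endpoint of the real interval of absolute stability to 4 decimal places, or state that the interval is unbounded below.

z* = -1.7308.

With y'=λy (z=hλ):
  k1=λy_n ⇒ h·k1=z·y_n;  k2=λ(1+4/9z)y_n ⇒ h·k2=z(1+4/9z)y_n
  y_{n+1}/y_n = 1 − 3/10z + 13/10z(1+4/9z) = 1 + z + 26/45z²
  so R(z) = 1 + z + 26/45z².

Solve |R(x)|<1 on ℝ⁻.
x=-1.09: |R|=0.5965
R=1: x+26/45x²=0 ⇒ x=−45/26=-1.7308; min R=1−1/(4·26/45)=0.5673>−1
Confirm numerically:
  x=-1.610: |R|=0.88766 <1
  x=-1.297: |R|=0.67494 <1
  x=-1.262: |R|=0.65819 <1
  x=-1.168: |R|=0.62022 <1
  x=-2.158: |R|=1.53269 >1
  x=-1.817: |R|=1.09053 >1
So |R|<1 on (-1.7308, 0).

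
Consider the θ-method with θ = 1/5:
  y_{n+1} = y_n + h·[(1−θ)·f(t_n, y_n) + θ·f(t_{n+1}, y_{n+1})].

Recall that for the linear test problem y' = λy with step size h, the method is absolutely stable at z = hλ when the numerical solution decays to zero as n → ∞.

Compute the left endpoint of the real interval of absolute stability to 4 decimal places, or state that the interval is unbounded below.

With y'=λy (z=hλ):
  y_{n+1} = y_n + z·[4/5·y_n + 1/5·y_{n+1}] ⇒ (1 − 1/5z)y_{n+1} = (1 + 4/5z)y_n
  R(z) = (1 + 4/5z)/(1 − 1/5z).

Solve |R(x)|<1 on ℝ⁻.
x=-1.62: |R|=0.2236
R=−1: 1+4/5x = −1+1/5x ⇒ -3/5x=2 ⇒ x=2/(-3/5)=-3.3333
Confirm numerically:
  x=-3.110: |R|=0.91739 <1
  x=-2.543: |R|=0.68567 <1
  x=-2.250: |R|=0.55172 <1
  x=-1.575: |R|=0.19772 <1
  x=-3.777: |R|=1.15165 >1
  x=-3.771: |R|=1.14970 >1
  x=-3.739: |R|=1.13926 >1
So |R|<1 on (-3.3333, 0).

z* = -3.3333.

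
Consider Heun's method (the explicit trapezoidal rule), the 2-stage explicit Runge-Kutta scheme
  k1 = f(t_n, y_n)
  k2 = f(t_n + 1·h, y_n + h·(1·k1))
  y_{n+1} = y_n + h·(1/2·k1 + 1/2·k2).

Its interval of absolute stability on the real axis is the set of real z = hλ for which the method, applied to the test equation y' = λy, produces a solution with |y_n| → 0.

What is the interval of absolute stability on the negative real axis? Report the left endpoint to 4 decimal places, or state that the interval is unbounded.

On y'=λy, z=hλ:
  order 2, 2-stage ⇒ R(z)=1+z+z^2/2
  (e.g. R(-0.47)=0.64045, |R|=0.64045)

Solve |R(x)|<1 on ℝ⁻.
x=-0.47: |R|=0.6404
|R(-2.35)|=1.4113 |R(-2.08)|=1.0832 |R(-0.82)|=0.5162
Bisect:
  x_lo=-2.3959 |R|=1.4743  x_hi=-0.2281 |R|=0.7979
  mid=-1.31200 |R|=0.54867 →hi
  mid=-1.85396 |R|=0.86462 →hi
  mid=-2.12494 |R|=1.13274 →lo
  mid=-1.98945 |R|=0.98950 →hi
  mid=-2.05719 |R|=1.05883 →lo
  mid=-2.02332 |R|=1.02359 →lo
  mid=-2.00638 |R|=1.00640 →lo
  ...
  [-2.00003,-1.99990] ⇒ x*=-2.0000
Interval (-2.0000, 0).

z∈(-2.0000,0).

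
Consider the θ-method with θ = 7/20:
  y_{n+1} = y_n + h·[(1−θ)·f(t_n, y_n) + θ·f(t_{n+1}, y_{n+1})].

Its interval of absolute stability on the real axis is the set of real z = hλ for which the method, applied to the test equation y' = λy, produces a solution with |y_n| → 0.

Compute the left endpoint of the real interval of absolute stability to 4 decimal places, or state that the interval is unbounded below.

On y'=λy, z=hλ:
  y_{n+1} = y_n + z·[13/20·y_n + 7/20·y_{n+1}] ⇒ (1 − 7/20z)y_{n+1} = (1 + 13/20z)y_n
  R(z) = (1 + 13/20z)/(1 − 7/20z).

Solve |R(x)|<1 on ℝ⁻.
x=-0.32: |R|=0.7122
R=−1: 1+13/20x = −1+7/20x ⇒ -3/10x=2 ⇒ x=2/(-3/10)=-6.6667
Confirm numerically:
  x=-6.405: |R|=0.97578 <1
  x=-5.713: |R|=0.90462 <1
  x=-3.651: |R|=0.60283 <1
  x=-3.568: |R|=0.58662 <1
  x=-7.044: |R|=1.03267 >1
  x=-6.733: |R|=1.00593 >1
Stable set (-6.6667, 0).

left endpoint -6.6667.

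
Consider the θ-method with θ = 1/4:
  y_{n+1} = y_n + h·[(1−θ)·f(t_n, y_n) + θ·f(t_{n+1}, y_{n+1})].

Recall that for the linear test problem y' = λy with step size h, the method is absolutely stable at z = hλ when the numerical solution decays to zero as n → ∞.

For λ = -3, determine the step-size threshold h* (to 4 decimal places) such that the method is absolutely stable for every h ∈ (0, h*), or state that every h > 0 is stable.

With y'=λy (z=hλ):
  y_{n+1} = y_n + z·[3/4·y_n + 1/4·y_{n+1}] ⇒ (1 − 1/4z)y_{n+1} = (1 + 3/4z)y_n
  Hence R(z) = (1 + 3/4z)/(1 − 1/4z).

Solve |R(x)|<1 on ℝ⁻.
x=-1.54: |R|=0.1119
R=−1: 1+3/4x = −1+1/4x ⇒ -1/2x=2 ⇒ x=2/(-1/2)=-4.0000
Confirm numerically:
  x=-3.812: |R|=0.95187 <1
  x=-3.194: |R|=0.77592 <1
  x=-3.098: |R|=0.74584 <1
  x=-2.074: |R|=0.36582 <1
  x=-4.486: |R|=1.11454 >1
  x=-4.200: |R|=1.04878 >1
So |R|<1 on (-4.0000, 0).

(-4.0000,0); λ=-3 ⇒ h* = (4)/3 = 1.3333.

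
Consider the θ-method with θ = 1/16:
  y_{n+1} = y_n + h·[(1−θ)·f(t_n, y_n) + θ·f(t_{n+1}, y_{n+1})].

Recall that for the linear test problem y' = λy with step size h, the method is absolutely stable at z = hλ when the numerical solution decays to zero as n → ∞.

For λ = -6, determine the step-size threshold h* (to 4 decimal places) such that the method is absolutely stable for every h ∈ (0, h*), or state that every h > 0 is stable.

Test eqn y'=λy, z=hλ:
  y_{n+1} = y_n + z·[15/16·y_n + 1/16·y_{n+1}] ⇒ (1 − 1/16z)y_{n+1} = (1 + 15/16z)y_n
  R(z) = (1 + 15/16z)/(1 − 1/16z).

Boundary: |R(x)|=1, x<0.
x=-0.91: |R|=0.1390
R=−1: 1+15/16x = −1+1/16x ⇒ -7/8x=2 ⇒ x=2/(-7/8)=-2.2857
Confirm numerically:
  x=-2.152: |R|=0.89687 <1
  x=-1.874: |R|=0.67752 <1
  x=-1.717: |R|=0.55060 <1
  x=-2.622: |R|=1.25282 >1
  x=-2.584: |R|=1.22471 >1
So |R|<1 on (-2.2857, 0).

(-2.2857,0); λ=-6 ⇒ h* = (16/7)/6 = 0.3810.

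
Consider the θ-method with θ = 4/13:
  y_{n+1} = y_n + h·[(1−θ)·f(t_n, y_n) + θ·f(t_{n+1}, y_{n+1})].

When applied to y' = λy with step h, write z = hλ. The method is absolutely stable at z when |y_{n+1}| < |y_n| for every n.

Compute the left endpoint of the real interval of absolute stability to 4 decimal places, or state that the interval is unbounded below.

Test eqn y'=λy, z=hλ:
  y_{n+1} = y_n + z·[9/13·y_n + 4/13·y_{n+1}] ⇒ (1 − 4/13z)y_{n+1} = (1 + 9/13z)y_n
  so R(z) = (1 + 9/13z)/(1 − 4/13z).

Boundary: |R(x)|=1, x<0.
x=-1.29: |R|=0.0765
R=−1: 1+9/13x = −1+4/13x ⇒ -5/13x=2 ⇒ x=2/(-5/13)=-5.2000
Confirm numerically:
  x=-4.832: |R|=0.94308 <1
  x=-4.282: |R|=0.84765 <1
  x=-3.689: |R|=0.72781 <1
  x=-5.657: |R|=1.06413 >1
  x=-5.419: |R|=1.03158 >1
So |R|<1 on (-5.2000, 0).

left endpoint -5.2000.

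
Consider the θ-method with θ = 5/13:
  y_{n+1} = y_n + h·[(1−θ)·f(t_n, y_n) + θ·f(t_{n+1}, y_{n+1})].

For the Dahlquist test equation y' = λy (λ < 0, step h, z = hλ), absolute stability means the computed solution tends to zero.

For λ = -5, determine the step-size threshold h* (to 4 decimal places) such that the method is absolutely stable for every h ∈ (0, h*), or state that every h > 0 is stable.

(-8.6667,0); λ=-5 ⇒ h* = (26/3)/5 = 1.7333.

On y'=λy, z=hλ:
  y_{n+1} = y_n + z·[8/13·y_n + 5/13·y_{n+1}] ⇒ (1 − 5/13z)y_{n+1} = (1 + 8/13z)y_n
  R(z) = (1 + 8/13z)/(1 − 5/13z).

Solve |R(x)|<1 on ℝ⁻.
x=-0.86: |R|=0.3538
R=−1: 1+8/13x = −1+5/13x ⇒ -3/13x=2 ⇒ x=2/(-3/13)=-8.6667
Confirm numerically:
  x=-7.611: |R|=0.93797 <1
  x=-7.086: |R|=0.90209 <1
  x=-6.091: |R|=0.82218 <1
  x=-3.763: |R|=0.53761 <1
  x=-9.044: |R|=1.01944 >1
  x=-8.842: |R|=1.00919 >1
  x=-8.706: |R|=1.00209 >1
So |R|<1 on (-8.6667, 0).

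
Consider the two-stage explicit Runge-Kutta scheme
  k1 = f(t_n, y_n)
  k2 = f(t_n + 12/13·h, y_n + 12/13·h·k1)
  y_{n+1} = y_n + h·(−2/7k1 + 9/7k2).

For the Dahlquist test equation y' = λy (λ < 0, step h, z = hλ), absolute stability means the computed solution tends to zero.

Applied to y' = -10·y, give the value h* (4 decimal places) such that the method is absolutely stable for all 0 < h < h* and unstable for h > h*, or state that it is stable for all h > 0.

(-0.8426,0); λ=-10 ⇒ h* = (91/108)/10 = 0.0843.

On y'=λy, z=hλ:
  k1=λy_n ⇒ h·k1=z·y_n;  k2=λ(1+12/13z)y_n ⇒ h·k2=z(1+12/13z)y_n
  y_{n+1}/y_n = 1 − 2/7z + 9/7z(1+12/13z) = 1 + z + 108/91z²
  so R(z) = 1 + z + 108/91z².

Need |R(x)|<1, x<0.
x=-0.59: |R|=0.8231
R=1: x+108/91x²=0 ⇒ x=−91/108=-0.8426; min R=1−1/(4·108/91)=0.7894>−1
Confirm numerically:
  x=-0.744: |R|=0.91294 <1
  x=-0.576: |R|=0.81776 <1
  x=-0.338: |R|=0.79759 <1
  x=-1.329: |R|=1.76720 >1
  x=-0.943: |R|=1.11237 >1
  x=-0.931: |R|=1.09768 >1
Stable set (-0.8426, 0).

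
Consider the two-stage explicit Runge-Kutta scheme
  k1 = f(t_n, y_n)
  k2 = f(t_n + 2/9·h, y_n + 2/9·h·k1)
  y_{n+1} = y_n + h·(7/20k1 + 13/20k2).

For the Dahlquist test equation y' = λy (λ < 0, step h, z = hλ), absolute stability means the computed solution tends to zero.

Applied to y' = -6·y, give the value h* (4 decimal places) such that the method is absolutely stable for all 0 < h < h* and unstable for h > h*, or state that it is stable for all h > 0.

(-6.9231,0); λ=-6 ⇒ h* = (90/13)/6 = 1.1538.

With y'=λy (z=hλ):
  k1=λy_n ⇒ h·k1=z·y_n;  k2=λ(1+2/9z)y_n ⇒ h·k2=z(1+2/9z)y_n
  y_{n+1}/y_n = 1 + 7/20z + 13/20z(1+2/9z) = 1 + z + 13/90z²
  Hence R(z) = 1 + z + 13/90z².

Find x<0 with |R(x)|<1.
x=-1.12: |R|=0.0612
R=1: x+13/90x²=0 ⇒ x=−90/13=-6.9231; min R=1−1/(4·13/90)=-0.7308>−1
Confirm numerically:
  x=-5.870: |R|=0.10711 <1
  x=-5.592: |R|=0.07516 <1
  x=-4.898: |R|=0.43272 <1
  x=-4.480: |R|=0.58094 <1
  x=-7.391: |R|=1.49955 >1
  x=-6.946: |R|=1.02300 >1
Interval (-6.9231, 0).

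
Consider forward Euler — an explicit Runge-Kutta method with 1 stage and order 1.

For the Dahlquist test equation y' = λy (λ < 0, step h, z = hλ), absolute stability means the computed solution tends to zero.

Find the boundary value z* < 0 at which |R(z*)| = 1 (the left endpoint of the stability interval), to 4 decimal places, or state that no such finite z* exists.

Set f=λy, z=hλ:
  order 1, 1-stage ⇒ R(z)=1+z
  (e.g. R(-0.83)=0.17000, |R|=0.17000)

Solve |R(x)|<1 on ℝ⁻.
x=-0.83: |R|=0.1700
|R(-1.7)|=0.7000 |R(-1.68)|=0.6800 |R(-0.52)|=0.4800
Bisect:
  x_lo=-2.3247 |R|=1.3247  x_hi=-0.0537 |R|=0.9463
  mid=-1.18922 |R|=0.18922 →hi
  mid=-1.75699 |R|=0.75699 →hi
  mid=-2.04087 |R|=1.04087 →lo
  mid=-1.89893 |R|=0.89893 →hi
  mid=-1.96990 |R|=0.96990 →hi
  mid=-2.00538 |R|=1.00538 →lo
  mid=-1.98764 |R|=0.98764 →hi
  mid=-1.99651 |R|=0.99651 →hi
  mid=-2.00095 |R|=1.00095 →lo
  ...
  [-2.00012,-1.99998] ⇒ x*=-2.0000
Stable set (-2.0000, 0).

left endpoint -2.0000.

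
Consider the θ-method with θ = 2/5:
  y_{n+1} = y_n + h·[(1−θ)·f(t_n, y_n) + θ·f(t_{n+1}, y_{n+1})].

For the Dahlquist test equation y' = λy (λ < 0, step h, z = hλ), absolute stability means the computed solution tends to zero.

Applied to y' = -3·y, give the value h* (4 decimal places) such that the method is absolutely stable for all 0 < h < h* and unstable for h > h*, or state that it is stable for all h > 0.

On y'=λy, z=hλ:
  y_{n+1} = y_n + z·[3/5·y_n + 2/5·y_{n+1}] ⇒ (1 − 2/5z)y_{n+1} = (1 + 3/5z)y_n
  ⇒ R(z) = (1 + 3/5z)/(1 − 2/5z).

Find x<0 with |R(x)|<1.
x=-0.37: |R|=0.6777
R=−1: 1+3/5x = −1+2/5x ⇒ -1/5x=2 ⇒ x=2/(-1/5)=-10.0000
Confirm numerically:
  x=-7.504: |R|=0.87525 <1
  x=-7.195: |R|=0.85534 <1
  x=-6.675: |R|=0.81880 <1
  x=-6.623: |R|=0.81492 <1
  x=-10.416: |R|=1.01610 >1
  x=-10.239: |R|=1.00938 >1
  x=-10.044: |R|=1.00175 >1
Interval (-10.0000, 0).

(-10.0000,0); λ=-3 ⇒ h* = (10)/3 = 3.3333.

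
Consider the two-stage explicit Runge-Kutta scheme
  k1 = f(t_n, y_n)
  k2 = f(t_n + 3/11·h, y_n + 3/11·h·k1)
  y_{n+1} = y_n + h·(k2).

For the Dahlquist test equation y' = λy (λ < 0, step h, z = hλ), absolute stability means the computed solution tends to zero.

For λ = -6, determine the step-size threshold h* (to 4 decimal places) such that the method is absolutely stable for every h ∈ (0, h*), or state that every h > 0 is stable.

(-3.6667,0); λ=-6 ⇒ h* = (11/3)/6 = 0.6111.

Test eqn y'=λy, z=hλ:
  k1=λy_n ⇒ h·k1=z·y_n;  k2=λ(1+3/11z)y_n ⇒ h·k2=z(1+3/11z)y_n
  y_{n+1}/y_n = 1 + z(1+3/11z) = 1 + z + 3/11z²
  R(z) = 1 + z + 3/11z².

Solve |R(x)|<1 on ℝ⁻.
x=-1.09: |R|=0.2340
R=1: x+3/11x²=0 ⇒ x=−11/3=-3.6667; min R=1−1/(4·3/11)=0.0833>−1
Confirm numerically:
  x=-3.316: |R|=0.68287 <1
  x=-2.413: |R|=0.17497 <1
  x=-1.603: |R|=0.09780 <1
  x=-4.143: |R|=1.53821 >1
  x=-3.967: |R|=1.32493 >1
Stable set (-3.6667, 0).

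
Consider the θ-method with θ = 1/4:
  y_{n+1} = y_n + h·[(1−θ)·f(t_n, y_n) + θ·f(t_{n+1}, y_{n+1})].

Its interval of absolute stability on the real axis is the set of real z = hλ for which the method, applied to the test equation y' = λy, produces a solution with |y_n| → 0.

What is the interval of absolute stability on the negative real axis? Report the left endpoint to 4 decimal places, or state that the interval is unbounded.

z∈(-4.0000,0).

On y'=λy, z=hλ:
  y_{n+1} = y_n + z·[3/4·y_n + 1/4·y_{n+1}] ⇒ (1 − 1/4z)y_{n+1} = (1 + 3/4z)y_n
  Hence R(z) = (1 + 3/4z)/(1 − 1/4z).

Boundary: |R(x)|=1, x<0.
x=-0.87: |R|=0.2854
R=−1: 1+3/4x = −1+1/4x ⇒ -1/2x=2 ⇒ x=2/(-1/2)=-4.0000
Confirm numerically:
  x=-3.588: |R|=0.89141 <1
  x=-3.368: |R|=0.82845 <1
  x=-2.893: |R|=0.67880 <1
  x=-4.321: |R|=1.07715 >1
  x=-4.113: |R|=1.02786 >1
So |R|<1 on (-4.0000, 0).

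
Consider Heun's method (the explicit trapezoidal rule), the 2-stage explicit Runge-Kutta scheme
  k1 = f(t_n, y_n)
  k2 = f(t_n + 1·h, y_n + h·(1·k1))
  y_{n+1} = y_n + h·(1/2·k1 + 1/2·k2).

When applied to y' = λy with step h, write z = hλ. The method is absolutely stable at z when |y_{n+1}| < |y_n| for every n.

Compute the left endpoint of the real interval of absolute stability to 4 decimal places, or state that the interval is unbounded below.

z* = -2.0000.

On y'=λy, z=hλ:
  order 2, 2-stage ⇒ R(z)=1+z+z^2/2
  (e.g. R(-0.57)=0.59245, |R|=0.59245)

Boundary: |R(x)|=1, x<0.
x=-0.57: |R|=0.5924
|R(-2.02)|=1.0202 |R(-1.55)|=0.6513 |R(-1.24)|=0.5288
Bisect:
  x_lo=-2.8374 |R|=2.1880  x_hi=-0.1768 |R|=0.8389
  mid=-1.50708 |R|=0.62857 →hi
  mid=-2.17225 |R|=1.18708 →lo
  mid=-1.83967 |R|=0.85252 →hi
  mid=-2.00596 |R|=1.00597 →lo
  mid=-1.92281 |R|=0.92579 →hi
  mid=-1.96438 |R|=0.96502 →hi
  mid=-1.98517 |R|=0.98528 →hi
  mid=-1.99556 |R|=0.99557 →hi
  mid=-2.00076 |R|=1.00076 →lo
  mid=-1.99816 |R|=0.99816 →hi
  ...
  [-2.00011,-1.99995] ⇒ x*=-2.0000
Interval (-2.0000, 0).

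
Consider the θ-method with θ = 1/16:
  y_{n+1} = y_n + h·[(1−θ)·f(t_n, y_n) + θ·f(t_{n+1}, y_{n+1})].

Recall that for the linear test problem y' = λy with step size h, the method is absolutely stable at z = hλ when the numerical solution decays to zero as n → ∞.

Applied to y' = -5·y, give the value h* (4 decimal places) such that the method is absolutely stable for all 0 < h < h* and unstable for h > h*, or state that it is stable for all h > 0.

(-2.2857,0); λ=-5 ⇒ h* = (16/7)/5 = 0.4571.

With y'=λy (z=hλ):
  y_{n+1} = y_n + z·[15/16·y_n + 1/16·y_{n+1}] ⇒ (1 − 1/16z)y_{n+1} = (1 + 15/16z)y_n
  ⇒ R(z) = (1 + 15/16z)/(1 − 1/16z).

Solve |R(x)|<1 on ℝ⁻.
x=-0.72: |R|=0.3110
R=−1: 1+15/16x = −1+1/16x ⇒ -7/8x=2 ⇒ x=2/(-7/8)=-2.2857
Confirm numerically:
  x=-1.788: |R|=0.60828 <1
  x=-1.201: |R|=0.11714 <1
  x=-1.198: |R|=0.11455 <1
  x=-2.600: |R|=1.23656 >1
  x=-2.427: |R|=1.10734 >1
Stable set (-2.2857, 0).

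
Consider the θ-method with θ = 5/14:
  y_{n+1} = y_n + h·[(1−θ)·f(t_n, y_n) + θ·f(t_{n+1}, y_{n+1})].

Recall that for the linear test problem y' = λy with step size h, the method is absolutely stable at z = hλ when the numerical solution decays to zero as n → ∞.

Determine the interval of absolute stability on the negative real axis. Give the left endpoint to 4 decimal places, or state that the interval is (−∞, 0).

(-7.0000, 0).

With y'=λy (z=hλ):
  y_{n+1} = y_n + z·[9/14·y_n + 5/14·y_{n+1}] ⇒ (1 − 5/14z)y_{n+1} = (1 + 9/14z)y_n
  so R(z) = (1 + 9/14z)/(1 − 5/14z).

Find x<0 with |R(x)|<1.
x=-1.43: |R|=0.0534
R=−1: 1+9/14x = −1+5/14x ⇒ -2/7x=2 ⇒ x=2/(-2/7)=-7.0000
Confirm numerically:
  x=-6.688: |R|=0.97369 <1
  x=-6.403: |R|=0.94810 <1
  x=-4.319: |R|=0.69872 <1
  x=-2.810: |R|=0.40250 <1
  x=-7.599: |R|=1.04608 >1
  x=-7.416: |R|=1.03258 >1
So |R|<1 on (-7.0000, 0).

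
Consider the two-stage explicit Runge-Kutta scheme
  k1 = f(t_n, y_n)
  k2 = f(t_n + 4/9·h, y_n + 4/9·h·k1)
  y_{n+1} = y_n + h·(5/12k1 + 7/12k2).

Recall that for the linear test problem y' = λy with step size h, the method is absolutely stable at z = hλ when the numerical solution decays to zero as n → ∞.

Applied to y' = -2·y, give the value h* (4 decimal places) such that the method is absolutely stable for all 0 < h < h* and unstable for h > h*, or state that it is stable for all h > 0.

Set f=λy, z=hλ:
  k1=λy_n ⇒ h·k1=z·y_n;  k2=λ(1+4/9z)y_n ⇒ h·k2=z(1+4/9z)y_n
  y_{n+1}/y_n = 1 + 5/12z + 7/12z(1+4/9z) = 1 + z + 7/27z²
  ⇒ R(z) = 1 + z + 7/27z².

Boundary: |R(x)|=1, x<0.
x=-0.8: |R|=0.3659
R=1: x+7/27x²=0 ⇒ x=−27/7=-3.8571; min R=1−1/(4·7/27)=0.0357>−1
Confirm numerically:
  x=-3.708: |R|=0.85662 <1
  x=-2.380: |R|=0.08855 <1
  x=-1.897: |R|=0.03597 <1
  x=-4.208: |R|=1.38277 >1
  x=-4.074: |R|=1.22905 >1
  x=-3.993: |R|=1.14064 >1
Interval (-3.8571, 0).

(-3.8571,0); λ=-2 ⇒ h* = (27/7)/2 = 1.9286.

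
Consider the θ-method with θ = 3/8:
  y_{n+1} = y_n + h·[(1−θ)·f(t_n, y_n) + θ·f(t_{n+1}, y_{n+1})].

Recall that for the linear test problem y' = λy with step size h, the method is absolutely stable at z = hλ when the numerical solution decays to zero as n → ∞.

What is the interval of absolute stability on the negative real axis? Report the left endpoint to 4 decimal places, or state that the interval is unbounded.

z∈(-8.0000,0).

On y'=λy, z=hλ:
  y_{n+1} = y_n + z·[5/8·y_n + 3/8·y_{n+1}] ⇒ (1 − 3/8z)y_{n+1} = (1 + 5/8z)y_n
  ⇒ R(z) = (1 + 5/8z)/(1 − 3/8z).

Boundary: |R(x)|=1, x<0.
x=-0.51: |R|=0.5719
R=−1: 1+5/8x = −1+3/8x ⇒ -1/4x=2 ⇒ x=2/(-1/4)=-8.0000
Confirm numerically:
  x=-7.943: |R|=0.99642 <1
  x=-4.427: |R|=0.66421 <1
  x=-4.371: |R|=0.65623 <1
  x=-8.531: |R|=1.03161 >1
  x=-8.402: |R|=1.02421 >1
  x=-8.207: |R|=1.01269 >1
So |R|<1 on (-8.0000, 0).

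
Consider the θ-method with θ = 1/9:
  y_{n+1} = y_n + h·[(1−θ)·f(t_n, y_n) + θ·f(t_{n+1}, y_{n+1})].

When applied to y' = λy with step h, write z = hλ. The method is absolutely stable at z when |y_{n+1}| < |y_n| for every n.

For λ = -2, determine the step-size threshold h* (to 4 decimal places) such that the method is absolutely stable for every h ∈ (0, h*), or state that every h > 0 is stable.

(-2.5714,0); λ=-2 ⇒ h* = (18/7)/2 = 1.2857.

On y'=λy, z=hλ:
  y_{n+1} = y_n + z·[8/9·y_n + 1/9·y_{n+1}] ⇒ (1 − 1/9z)y_{n+1} = (1 + 8/9z)y_n
  R(z) = (1 + 8/9z)/(1 − 1/9z).

Find x<0 with |R(x)|<1.
x=-1.29: |R|=0.1283
R=−1: 1+8/9x = −1+1/9x ⇒ -7/9x=2 ⇒ x=2/(-7/9)=-2.5714
Confirm numerically:
  x=-2.411: |R|=0.90159 <1
  x=-1.602: |R|=0.35993 <1
  x=-1.551: |R|=0.32300 <1
  x=-1.451: |R|=0.24955 <1
  x=-3.150: |R|=1.33333 >1
  x=-3.105: |R|=1.30855 >1
  x=-3.047: |R|=1.27633 >1
Interval (-2.5714, 0).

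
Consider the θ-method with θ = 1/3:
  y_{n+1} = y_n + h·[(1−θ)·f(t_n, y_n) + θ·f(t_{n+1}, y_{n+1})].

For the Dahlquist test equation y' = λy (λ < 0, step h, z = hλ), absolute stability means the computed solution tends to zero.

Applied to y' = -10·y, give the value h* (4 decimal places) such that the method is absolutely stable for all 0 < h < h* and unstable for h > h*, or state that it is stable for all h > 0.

On y'=λy, z=hλ:
  y_{n+1} = y_n + z·[2/3·y_n + 1/3·y_{n+1}] ⇒ (1 − 1/3z)y_{n+1} = (1 + 2/3z)y_n
  R(z) = (1 + 2/3z)/(1 − 1/3z).

Solve |R(x)|<1 on ℝ⁻.
x=-1.69: |R|=0.0810
R=−1: 1+2/3x = −1+1/3x ⇒ -1/3x=2 ⇒ x=2/(-1/3)=-6.0000
Confirm numerically:
  x=-5.666: |R|=0.96146 <1
  x=-3.584: |R|=0.63305 <1
  x=-3.299: |R|=0.57120 <1
  x=-6.410: |R|=1.04357 >1
  x=-6.298: |R|=1.03205 >1
  x=-6.143: |R|=1.01564 >1
Interval (-6.0000, 0).

(-6.0000,0); λ=-10 ⇒ h* = (6)/10 = 0.6000.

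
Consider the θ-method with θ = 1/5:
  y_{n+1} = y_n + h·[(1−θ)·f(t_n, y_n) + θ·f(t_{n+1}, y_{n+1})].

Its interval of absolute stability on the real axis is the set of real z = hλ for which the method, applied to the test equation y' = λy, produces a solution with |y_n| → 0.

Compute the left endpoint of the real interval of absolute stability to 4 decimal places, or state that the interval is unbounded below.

On y'=λy, z=hλ:
  y_{n+1} = y_n + z·[4/5·y_n + 1/5·y_{n+1}] ⇒ (1 − 1/5z)y_{n+1} = (1 + 4/5z)y_n
  ⇒ R(z) = (1 + 4/5z)/(1 − 1/5z).

Boundary: |R(x)|=1, x<0.
x=-0.46: |R|=0.5788
R=−1: 1+4/5x = −1+1/5x ⇒ -3/5x=2 ⇒ x=2/(-3/5)=-3.3333
Confirm numerically:
  x=-3.085: |R|=0.90785 <1
  x=-2.471: |R|=0.65373 <1
  x=-2.072: |R|=0.46493 <1
  x=-3.494: |R|=1.05675 >1
  x=-3.485: |R|=1.05362 >1
Interval (-3.3333, 0).

left endpoint -3.3333.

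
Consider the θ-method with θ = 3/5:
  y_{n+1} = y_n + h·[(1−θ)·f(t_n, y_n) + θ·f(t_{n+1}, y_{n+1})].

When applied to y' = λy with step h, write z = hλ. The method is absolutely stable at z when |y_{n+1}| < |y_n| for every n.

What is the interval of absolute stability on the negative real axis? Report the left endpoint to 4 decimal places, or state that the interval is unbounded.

unbounded; (−∞, 0).

Set f=λy, z=hλ:
  y_{n+1} = y_n + z·[2/5·y_n + 3/5·y_{n+1}] ⇒ (1 − 3/5z)y_{n+1} = (1 + 2/5z)y_n
  ⇒ R(z) = (1 + 2/5z)/(1 − 3/5z).

Need |R(x)|<1, x<0.
x=-0.97: |R|=0.3869
x=-2: |R|=0.0909
x=-10: |R|=0.4286
x=-100: |R|=0.6393
θ=3/5≥1/2 ⇒ |1+2/5x|<|1−3/5x| ∀x<0 ⇒ interval (−∞,0).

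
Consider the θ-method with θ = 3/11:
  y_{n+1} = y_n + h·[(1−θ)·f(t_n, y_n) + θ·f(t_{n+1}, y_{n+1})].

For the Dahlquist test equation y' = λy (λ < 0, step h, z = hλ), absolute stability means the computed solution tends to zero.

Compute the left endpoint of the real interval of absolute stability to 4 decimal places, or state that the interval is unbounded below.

Set f=λy, z=hλ:
  y_{n+1} = y_n + z·[8/11·y_n + 3/11·y_{n+1}] ⇒ (1 − 3/11z)y_{n+1} = (1 + 8/11z)y_n
  R(z) = (1 + 8/11z)/(1 − 3/11z).

Need |R(x)|<1, x<0.
x=-1: |R|=0.2143
R=−1: 1+8/11x = −1+3/11x ⇒ -5/11x=2 ⇒ x=2/(-5/11)=-4.4000
Confirm numerically:
  x=-4.190: |R|=0.95545 <1
  x=-4.132: |R|=0.94273 <1
  x=-3.212: |R|=0.71215 <1
  x=-2.758: |R|=0.57404 <1
  x=-4.647: |R|=1.04952 >1
  x=-4.623: |R|=1.04483 >1
  x=-4.618: |R|=1.04386 >1
Stable set (-4.4000, 0).

left endpoint -4.4000.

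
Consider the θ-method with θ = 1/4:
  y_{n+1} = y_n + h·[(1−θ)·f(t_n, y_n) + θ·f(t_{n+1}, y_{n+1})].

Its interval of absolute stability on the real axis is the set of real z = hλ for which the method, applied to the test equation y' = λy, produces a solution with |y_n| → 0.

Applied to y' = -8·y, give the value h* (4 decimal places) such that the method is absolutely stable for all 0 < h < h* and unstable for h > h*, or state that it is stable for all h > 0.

(-4.0000,0); λ=-8 ⇒ h* = (4)/8 = 0.5000.

Test eqn y'=λy, z=hλ:
  y_{n+1} = y_n + z·[3/4·y_n + 1/4·y_{n+1}] ⇒ (1 − 1/4z)y_{n+1} = (1 + 3/4z)y_n
  R(z) = (1 + 3/4z)/(1 − 1/4z).

Solve |R(x)|<1 on ℝ⁻.
x=-0.63: |R|=0.4557
R=−1: 1+3/4x = −1+1/4x ⇒ -1/2x=2 ⇒ x=2/(-1/2)=-4.0000
Confirm numerically:
  x=-3.918: |R|=0.97929 <1
  x=-2.550: |R|=0.55725 <1
  x=-2.275: |R|=0.45020 <1
  x=-4.418: |R|=1.09931 >1
  x=-4.177: |R|=1.04329 >1
Stable set (-4.0000, 0).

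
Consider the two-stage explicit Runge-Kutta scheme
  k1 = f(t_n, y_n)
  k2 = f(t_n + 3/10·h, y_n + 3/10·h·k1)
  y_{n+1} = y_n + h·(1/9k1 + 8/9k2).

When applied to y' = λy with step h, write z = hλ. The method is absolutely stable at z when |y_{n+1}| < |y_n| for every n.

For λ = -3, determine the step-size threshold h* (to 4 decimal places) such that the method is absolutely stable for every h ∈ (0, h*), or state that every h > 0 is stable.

On y'=λy, z=hλ:
  k1=λy_n ⇒ h·k1=z·y_n;  k2=λ(1+3/10z)y_n ⇒ h·k2=z(1+3/10z)y_n
  y_{n+1}/y_n = 1 + 1/9z + 8/9z(1+3/10z) = 1 + z + 4/15z²
  ⇒ R(z) = 1 + z + 4/15z².

Solve |R(x)|<1 on ℝ⁻.
x=-0.86: |R|=0.3372
R=1: x+4/15x²=0 ⇒ x=−15/4=-3.7500; min R=1−1/(4·4/15)=0.0625>−1
Confirm numerically:
  x=-3.469: |R|=0.74006 <1
  x=-3.222: |R|=0.54634 <1
  x=-2.678: |R|=0.23445 <1
  x=-4.268: |R|=1.58955 >1
  x=-4.238: |R|=1.55151 >1
Interval (-3.7500, 0).

(-3.7500,0); λ=-3 ⇒ h* = (15/4)/3 = 1.2500.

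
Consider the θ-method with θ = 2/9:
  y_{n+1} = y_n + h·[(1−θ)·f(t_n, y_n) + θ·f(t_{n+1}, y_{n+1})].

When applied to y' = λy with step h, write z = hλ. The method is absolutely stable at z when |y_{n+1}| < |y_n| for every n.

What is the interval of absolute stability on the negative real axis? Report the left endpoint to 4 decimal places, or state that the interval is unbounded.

z∈(-3.6000,0).

On y'=λy, z=hλ:
  y_{n+1} = y_n + z·[7/9·y_n + 2/9·y_{n+1}] ⇒ (1 − 2/9z)y_{n+1} = (1 + 7/9z)y_n
  Hence R(z) = (1 + 7/9z)/(1 − 2/9z).

Need |R(x)|<1, x<0.
x=-0.83: |R|=0.2992
R=−1: 1+7/9x = −1+2/9x ⇒ -5/9x=2 ⇒ x=2/(-5/9)=-3.6000
Confirm numerically:
  x=-3.001: |R|=0.80036 <1
  x=-2.813: |R|=0.73096 <1
  x=-1.474: |R|=0.11031 <1
  x=-3.937: |R|=1.09986 >1
  x=-3.935: |R|=1.09929 >1
  x=-3.758: |R|=1.04783 >1
Stable set (-3.6000, 0).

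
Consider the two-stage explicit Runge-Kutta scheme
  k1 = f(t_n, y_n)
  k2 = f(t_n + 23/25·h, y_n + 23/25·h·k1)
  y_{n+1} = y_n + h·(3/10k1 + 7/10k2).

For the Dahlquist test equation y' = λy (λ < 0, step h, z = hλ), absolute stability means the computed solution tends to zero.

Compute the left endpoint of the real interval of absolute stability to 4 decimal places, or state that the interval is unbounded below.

On y'=λy, z=hλ:
  k1=λy_n ⇒ h·k1=z·y_n;  k2=λ(1+23/25z)y_n ⇒ h·k2=z(1+23/25z)y_n
  y_{n+1}/y_n = 1 + 3/10z + 7/10z(1+23/25z) = 1 + z + 161/250z²
  R(z) = 1 + z + 161/250z².

Boundary: |R(x)|=1, x<0.
x=-0.84: |R|=0.6144
R=1: x+161/250x²=0 ⇒ x=−250/161=-1.5528; min R=1−1/(4·161/250)=0.6118>−1
Confirm numerically:
  x=-1.258: |R|=0.76117 <1
  x=-0.963: |R|=0.63423 <1
  x=-0.932: |R|=0.62739 <1
  x=-2.003: |R|=1.58073 >1
  x=-1.888: |R|=1.40757 >1
  x=-1.638: |R|=1.08988 >1
So |R|<1 on (-1.5528, 0).

z* = -1.5528.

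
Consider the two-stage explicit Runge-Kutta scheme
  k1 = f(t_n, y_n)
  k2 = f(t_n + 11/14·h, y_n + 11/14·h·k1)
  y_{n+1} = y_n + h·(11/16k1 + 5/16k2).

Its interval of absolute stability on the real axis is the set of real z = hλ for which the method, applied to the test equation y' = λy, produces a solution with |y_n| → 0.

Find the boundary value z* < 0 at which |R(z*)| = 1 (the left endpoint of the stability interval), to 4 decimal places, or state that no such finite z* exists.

With y'=λy (z=hλ):
  k1=λy_n ⇒ h·k1=z·y_n;  k2=λ(1+11/14z)y_n ⇒ h·k2=z(1+11/14z)y_n
  y_{n+1}/y_n = 1 + 11/16z + 5/16z(1+11/14z) = 1 + z + 55/224z²
  Hence R(z) = 1 + z + 55/224z².

Need |R(x)|<1, x<0.
x=-0.34: |R|=0.6884
R=1: x+55/224x²=0 ⇒ x=−224/55=-4.0727; min R=1−1/(4·55/224)=-0.0182>−1
Confirm numerically:
  x=-3.239: |R|=0.33694 <1
  x=-2.631: |R|=0.06864 <1
  x=-2.537: |R|=0.04336 <1
  x=-4.578: |R|=1.56796 >1
  x=-4.470: |R|=1.43602 >1
  x=-4.298: |R|=1.23773 >1
So |R|<1 on (-4.0727, 0).

z* = -4.0727.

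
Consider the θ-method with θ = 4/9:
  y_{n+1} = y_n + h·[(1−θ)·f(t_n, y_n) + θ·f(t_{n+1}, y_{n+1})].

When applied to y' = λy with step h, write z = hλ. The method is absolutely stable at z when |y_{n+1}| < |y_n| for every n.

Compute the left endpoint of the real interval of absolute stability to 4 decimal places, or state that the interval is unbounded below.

With y'=λy (z=hλ):
  y_{n+1} = y_n + z·[5/9·y_n + 4/9·y_{n+1}] ⇒ (1 − 4/9z)y_{n+1} = (1 + 5/9z)y_n
  R(z) = (1 + 5/9z)/(1 − 4/9z).

Find x<0 with |R(x)|<1.
x=-0.81: |R|=0.4044
R=−1: 1+5/9x = −1+4/9x ⇒ -1/9x=2 ⇒ x=2/(-1/9)=-18.0000
Confirm numerically:
  x=-15.591: |R|=0.96624 <1
  x=-11.063: |R|=0.86973 <1
  x=-8.880: |R|=0.79515 <1
  x=-18.354: |R|=1.00430 >1
  x=-18.083: |R|=1.00102 >1
  x=-18.060: |R|=1.00074 >1
So |R|<1 on (-18.0000, 0).

left endpoint -18.0000.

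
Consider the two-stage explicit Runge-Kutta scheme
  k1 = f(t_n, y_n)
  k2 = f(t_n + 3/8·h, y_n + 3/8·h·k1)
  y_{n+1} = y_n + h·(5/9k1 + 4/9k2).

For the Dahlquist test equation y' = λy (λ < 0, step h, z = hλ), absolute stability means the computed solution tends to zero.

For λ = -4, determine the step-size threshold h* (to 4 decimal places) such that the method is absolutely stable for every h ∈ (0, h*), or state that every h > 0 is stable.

Set f=λy, z=hλ:
  k1=λy_n ⇒ h·k1=z·y_n;  k2=λ(1+3/8z)y_n ⇒ h·k2=z(1+3/8z)y_n
  y_{n+1}/y_n = 1 + 5/9z + 4/9z(1+3/8z) = 1 + z + 1/6z²
  so R(z) = 1 + z + 1/6z².

Boundary: |R(x)|=1, x<0.
x=-1.76: |R|=0.2437
R=1: x+1/6x²=0 ⇒ x=−6=-6.0000; min R=1−1/(4·1/6)=-0.5000>−1
Confirm numerically:
  x=-5.702: |R|=0.71680 <1
  x=-5.669: |R|=0.68726 <1
  x=-5.609: |R|=0.63448 <1
  x=-3.413: |R|=0.47157 <1
  x=-6.556: |R|=1.60752 >1
  x=-6.407: |R|=1.43461 >1
Interval (-6.0000, 0).

(-6.0000,0); λ=-4 ⇒ h* = (6)/4 = 1.5000.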